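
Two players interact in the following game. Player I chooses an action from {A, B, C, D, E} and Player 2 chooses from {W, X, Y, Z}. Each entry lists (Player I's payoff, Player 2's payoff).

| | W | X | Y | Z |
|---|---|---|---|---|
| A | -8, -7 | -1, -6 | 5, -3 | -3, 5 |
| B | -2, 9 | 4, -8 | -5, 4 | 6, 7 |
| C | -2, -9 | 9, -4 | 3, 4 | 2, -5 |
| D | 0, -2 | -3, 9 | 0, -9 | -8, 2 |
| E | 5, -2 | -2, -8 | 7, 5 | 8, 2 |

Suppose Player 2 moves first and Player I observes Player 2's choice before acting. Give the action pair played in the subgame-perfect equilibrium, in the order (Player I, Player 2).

(E, Y)

Player I best-responds to each possible Player 2 move:
- W: BR = E, leader payoff -2.
- X: BR = C, leader payoff -4.
- Y: BR = E, leader payoff 5.
- Z: BR = E, leader payoff 2.
Maximizing over -2, -4, 5, 2, Player 2 chooses Y. Subgame-perfect outcome: (E, Y) with payoffs (7, 5).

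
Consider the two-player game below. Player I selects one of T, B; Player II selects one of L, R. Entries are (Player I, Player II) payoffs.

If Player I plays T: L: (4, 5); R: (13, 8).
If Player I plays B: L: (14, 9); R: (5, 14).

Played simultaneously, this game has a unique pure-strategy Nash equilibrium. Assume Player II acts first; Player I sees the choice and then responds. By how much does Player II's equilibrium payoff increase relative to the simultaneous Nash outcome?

1

Solve by backward induction (Player II leads).
- L → Player I plays B (best of 4, 14); Player II gets 9.
- R → Player I plays T (best of 13, 5); Player II gets 8.
Maximizing over 9, 8, Player II chooses L. Subgame-perfect outcome: (B, L) with payoffs (14, 9).
Now find the simultaneous Nash equilibrium.
Player I's best replies: L→B; R→T.
Player II's best replies: T→R; B→R.
The unique mutual best reply is (T, R), giving (13, 8).
Player II's commitment gain: 9 − 8 = 1.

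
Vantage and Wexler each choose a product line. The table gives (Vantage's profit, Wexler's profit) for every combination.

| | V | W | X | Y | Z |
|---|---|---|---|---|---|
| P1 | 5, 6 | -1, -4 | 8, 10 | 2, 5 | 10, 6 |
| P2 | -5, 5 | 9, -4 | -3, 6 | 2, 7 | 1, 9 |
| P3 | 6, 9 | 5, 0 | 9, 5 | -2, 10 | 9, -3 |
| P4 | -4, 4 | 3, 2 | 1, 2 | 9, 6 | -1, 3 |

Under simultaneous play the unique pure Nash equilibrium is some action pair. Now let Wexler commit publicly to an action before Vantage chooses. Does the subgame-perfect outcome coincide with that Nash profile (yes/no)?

Backward induction with Wexler moving first.
- V: BR = P3, leader payoff 9.
- W: BR = P2, leader payoff -4.
- X: BR = P3, leader payoff 5.
- Y: BR = P4, leader payoff 6.
- Z: BR = P1, leader payoff 6.
Wexler's induced payoffs are 9, -4, 5, 6, 6, so Wexler commits to V. Subgame-perfect outcome: (P3, V) with payoffs (6, 9).
For the simultaneous game, intersect best replies.
Vantage's best replies: V→P3; W→P2; X→P3; Y→P4; Z→P1.
Wexler's best replies: P1→X; P2→Z; P3→Y; P4→Y.
Only (P4, Y) has each player best-responding; Nash payoffs (9, 6).
Sequential outcome (P3, V) differs from the Nash profile (P4, Y).

no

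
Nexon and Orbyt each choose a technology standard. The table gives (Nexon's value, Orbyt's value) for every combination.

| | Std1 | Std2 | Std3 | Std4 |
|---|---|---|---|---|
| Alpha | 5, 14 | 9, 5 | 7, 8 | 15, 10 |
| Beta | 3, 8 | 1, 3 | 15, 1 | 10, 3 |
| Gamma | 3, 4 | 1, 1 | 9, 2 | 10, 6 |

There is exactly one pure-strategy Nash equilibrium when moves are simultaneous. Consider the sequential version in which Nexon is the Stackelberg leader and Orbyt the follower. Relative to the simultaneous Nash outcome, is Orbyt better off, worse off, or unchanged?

worse off

Backward induction with Nexon moving first.
- Alpha: BR = Std1, leader payoff 5.
- Beta: BR = Std1, leader payoff 3.
- Gamma: BR = Std4, leader payoff 10.
Nexon's induced payoffs are 5, 3, 10, so Nexon commits to Gamma. Subgame-perfect outcome: (Gamma, Std4) with payoffs (10, 6).
Now find the simultaneous Nash equilibrium.
Nexon's best replies: Std1→Alpha; Std2→Alpha; Std3→Beta; Std4→Alpha.
Orbyt's best replies: Alpha→Std1; Beta→Std1; Gamma→Std4.
Only (Alpha, Std1) has each player best-responding; Nash payoffs (5, 14).
Orbyt earns 6 sequentially versus 14 at the Nash outcome: worse off.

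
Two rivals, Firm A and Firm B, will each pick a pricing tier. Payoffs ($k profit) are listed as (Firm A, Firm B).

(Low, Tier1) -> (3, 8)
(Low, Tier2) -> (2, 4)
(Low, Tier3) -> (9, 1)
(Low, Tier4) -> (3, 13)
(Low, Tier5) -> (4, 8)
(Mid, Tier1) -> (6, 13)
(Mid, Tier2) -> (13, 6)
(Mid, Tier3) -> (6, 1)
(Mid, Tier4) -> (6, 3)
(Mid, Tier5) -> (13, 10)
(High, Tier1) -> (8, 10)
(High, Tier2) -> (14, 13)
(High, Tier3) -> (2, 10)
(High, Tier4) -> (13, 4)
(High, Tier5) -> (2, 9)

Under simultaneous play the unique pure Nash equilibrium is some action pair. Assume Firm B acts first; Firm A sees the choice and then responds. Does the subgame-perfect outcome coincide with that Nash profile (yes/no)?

yes

Firm A best-responds to each possible Firm B move:
- Tier1: Firm A compares 3, 6, 8 and picks High; Firm B would get 10.
- Tier2: Firm A compares 2, 13, 14 and picks High; Firm B would get 13.
- Tier3: Firm A compares 9, 6, 2 and picks Low; Firm B would get 1.
- Tier4: Firm A compares 3, 6, 13 and picks High; Firm B would get 4.
- Tier5: Firm A compares 4, 13, 2 and picks Mid; Firm B would get 10.
Among 10, 13, 1, 4, 10, the best is 13 at Tier2. Subgame-perfect outcome: (High, Tier2) with payoffs (14, 13).
For the simultaneous game, intersect best replies.
Firm A's best replies: Tier1→High; Tier2→High; Tier3→Low; Tier4→High; Tier5→Mid.
Firm B's best replies: Low→Tier4; Mid→Tier1; High→Tier2.
Only (High, Tier2) has each player best-responding; Nash payoffs (14, 13).
Sequential outcome (High, Tier2) coincides with the Nash profile (High, Tier2).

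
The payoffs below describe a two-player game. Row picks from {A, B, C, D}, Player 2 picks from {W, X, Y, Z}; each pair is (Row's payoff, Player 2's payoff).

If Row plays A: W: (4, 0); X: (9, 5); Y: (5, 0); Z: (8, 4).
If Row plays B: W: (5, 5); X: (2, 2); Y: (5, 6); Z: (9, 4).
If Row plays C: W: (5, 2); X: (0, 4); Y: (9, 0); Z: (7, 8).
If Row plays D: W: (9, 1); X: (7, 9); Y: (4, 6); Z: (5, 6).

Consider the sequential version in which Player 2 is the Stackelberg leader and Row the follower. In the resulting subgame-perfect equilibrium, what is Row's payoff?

Solve by backward induction (Player 2 leads).
- W → Row plays D (best of 4, 5, 5, 9); Player 2 gets 1.
- X → Row plays A (best of 9, 2, 0, 7); Player 2 gets 5.
- Y → Row plays C (best of 5, 5, 9, 4); Player 2 gets 0.
- Z → Row plays B (best of 8, 9, 7, 5); Player 2 gets 4.
Among 1, 5, 0, 4, the best is 5 at X. Subgame-perfect outcome: (A, X) with payoffs (9, 5).

9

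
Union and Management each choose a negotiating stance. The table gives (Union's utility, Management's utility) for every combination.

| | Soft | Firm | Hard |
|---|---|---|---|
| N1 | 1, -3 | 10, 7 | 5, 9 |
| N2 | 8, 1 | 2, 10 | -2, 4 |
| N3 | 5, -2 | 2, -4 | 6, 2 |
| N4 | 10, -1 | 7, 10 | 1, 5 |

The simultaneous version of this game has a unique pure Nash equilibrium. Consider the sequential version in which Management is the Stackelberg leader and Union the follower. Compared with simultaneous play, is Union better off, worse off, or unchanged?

better off

Union best-responds to each possible Management move:
- Soft: Union compares 1, 8, 5, 10 and picks N4; Management would get -1.
- Firm: Union compares 10, 2, 2, 7 and picks N1; Management would get 7.
- Hard: Union compares 5, -2, 6, 1 and picks N3; Management would get 2.
Maximizing over -1, 7, 2, Management chooses Firm. Subgame-perfect outcome: (N1, Firm) with payoffs (10, 7).
For the simultaneous game, intersect best replies.
Union's best replies: Soft→N4; Firm→N1; Hard→N3.
Management's best replies: N1→Hard; N2→Firm; N3→Hard; N4→Firm.
Only (N3, Hard) has each player best-responding; Nash payoffs (6, 2).
Union earns 10 sequentially versus 6 at the Nash outcome: better off.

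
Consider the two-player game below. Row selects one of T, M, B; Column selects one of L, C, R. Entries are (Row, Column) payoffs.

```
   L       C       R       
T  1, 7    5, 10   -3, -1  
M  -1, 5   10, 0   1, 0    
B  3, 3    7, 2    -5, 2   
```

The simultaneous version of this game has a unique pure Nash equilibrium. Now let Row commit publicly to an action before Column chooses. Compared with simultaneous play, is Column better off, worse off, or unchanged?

Work backward from Column's decision.
- T: BR = C, leader payoff 5.
- M: BR = L, leader payoff -1.
- B: BR = L, leader payoff 3.
Row's induced payoffs are 5, -1, 3, so Row commits to T. Subgame-perfect outcome: (T, C) with payoffs (5, 10).
Under simultaneous play:
Row's best replies: L→B; C→M; R→M.
Column's best replies: T→C; M→L; B→L.
Only (B, L) has each player best-responding; Nash payoffs (3, 3).
Column earns 10 sequentially versus 3 at the Nash outcome: better off.

better off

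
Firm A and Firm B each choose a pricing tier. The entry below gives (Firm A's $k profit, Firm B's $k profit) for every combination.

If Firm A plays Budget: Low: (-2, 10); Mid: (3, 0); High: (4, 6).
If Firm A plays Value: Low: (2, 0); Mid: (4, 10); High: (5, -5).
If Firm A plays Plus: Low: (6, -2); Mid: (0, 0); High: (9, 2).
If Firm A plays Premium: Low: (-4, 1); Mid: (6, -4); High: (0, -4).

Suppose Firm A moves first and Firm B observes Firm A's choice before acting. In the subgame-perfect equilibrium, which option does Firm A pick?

Backward induction with Firm A moving first.
- Budget → Firm B plays Low (best of 10, 0, 6); Firm A gets -2.
- Value → Firm B plays Mid (best of 0, 10, -5); Firm A gets 4.
- Plus → Firm B plays High (best of -2, 0, 2); Firm A gets 9.
- Premium → Firm B plays Low (best of 1, -4, -4); Firm A gets -4.
Among -2, 4, 9, -4, the best is 9 at Plus. Subgame-perfect outcome: (Plus, High) with payoffs (9, 2).

Plus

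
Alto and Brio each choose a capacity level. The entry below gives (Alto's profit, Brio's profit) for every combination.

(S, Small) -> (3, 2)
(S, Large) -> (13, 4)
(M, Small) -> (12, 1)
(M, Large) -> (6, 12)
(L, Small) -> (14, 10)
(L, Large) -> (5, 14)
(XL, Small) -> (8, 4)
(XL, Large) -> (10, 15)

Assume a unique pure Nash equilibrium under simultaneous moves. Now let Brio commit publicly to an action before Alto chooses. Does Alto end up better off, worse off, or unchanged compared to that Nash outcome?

better off

Alto best-responds to each possible Brio move:
- Small → Alto plays L (best of 3, 12, 14, 8); Brio gets 10.
- Large → Alto plays S (best of 13, 6, 5, 10); Brio gets 4.
Among 10, 4, the best is 10 at Small. Subgame-perfect outcome: (L, Small) with payoffs (14, 10).
Now find the simultaneous Nash equilibrium.
Alto's best replies: Small→L; Large→S.
Brio's best replies: S→Large; M→Large; L→Large; XL→Large.
Only (S, Large) has each player best-responding; Nash payoffs (13, 4).
Alto earns 14 sequentially versus 13 at the Nash outcome: better off.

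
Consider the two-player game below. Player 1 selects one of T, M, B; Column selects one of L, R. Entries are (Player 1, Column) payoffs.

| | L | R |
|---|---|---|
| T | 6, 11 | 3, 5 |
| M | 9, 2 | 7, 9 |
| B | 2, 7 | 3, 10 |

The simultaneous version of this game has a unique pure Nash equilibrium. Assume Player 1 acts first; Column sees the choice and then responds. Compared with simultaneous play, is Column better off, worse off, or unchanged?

unchanged

Column best-responds to each possible Player 1 move:
- T: Column compares 11, 5 and picks L; Player 1 would get 6.
- M: Column compares 2, 9 and picks R; Player 1 would get 7.
- B: Column compares 7, 10 and picks R; Player 1 would get 3.
Player 1's induced payoffs are 6, 7, 3, so Player 1 commits to M. Subgame-perfect outcome: (M, R) with payoffs (7, 9).
Now find the simultaneous Nash equilibrium.
Player 1's best replies: L→M; R→M.
Column's best replies: T→L; M→R; B→R.
Only (M, R) has each player best-responding; Nash payoffs (7, 9).
Column earns 9 sequentially versus 9 at the Nash outcome: unchanged.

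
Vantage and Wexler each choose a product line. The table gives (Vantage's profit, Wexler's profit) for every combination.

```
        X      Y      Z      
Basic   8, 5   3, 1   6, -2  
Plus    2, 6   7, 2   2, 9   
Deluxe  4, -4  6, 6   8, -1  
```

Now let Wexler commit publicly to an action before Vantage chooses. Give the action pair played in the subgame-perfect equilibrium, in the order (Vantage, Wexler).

Work backward from Vantage's decision.
- X: BR = Basic, leader payoff 5.
- Y: BR = Plus, leader payoff 2.
- Z: BR = Deluxe, leader payoff -1.
Wexler's induced payoffs are 5, 2, -1, so Wexler commits to X. Subgame-perfect outcome: (Basic, X) with payoffs (8, 5).

(Basic, X)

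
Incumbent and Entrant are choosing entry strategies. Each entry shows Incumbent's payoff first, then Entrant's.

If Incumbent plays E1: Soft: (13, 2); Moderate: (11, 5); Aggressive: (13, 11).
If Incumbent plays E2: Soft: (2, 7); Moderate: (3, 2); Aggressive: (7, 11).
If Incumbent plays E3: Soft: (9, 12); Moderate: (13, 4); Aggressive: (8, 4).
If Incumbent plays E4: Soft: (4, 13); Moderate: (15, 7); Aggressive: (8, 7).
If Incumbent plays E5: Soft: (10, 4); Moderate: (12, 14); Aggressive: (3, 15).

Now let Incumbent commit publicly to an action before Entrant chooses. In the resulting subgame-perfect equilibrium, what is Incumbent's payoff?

13

Backward induction with Incumbent moving first.
- E1: BR = Aggressive, leader payoff 13.
- E2: BR = Aggressive, leader payoff 7.
- E3: BR = Soft, leader payoff 9.
- E4: BR = Soft, leader payoff 4.
- E5: BR = Aggressive, leader payoff 3.
Among 13, 7, 9, 4, 3, the best is 13 at E1. Subgame-perfect outcome: (E1, Aggressive) with payoffs (13, 11).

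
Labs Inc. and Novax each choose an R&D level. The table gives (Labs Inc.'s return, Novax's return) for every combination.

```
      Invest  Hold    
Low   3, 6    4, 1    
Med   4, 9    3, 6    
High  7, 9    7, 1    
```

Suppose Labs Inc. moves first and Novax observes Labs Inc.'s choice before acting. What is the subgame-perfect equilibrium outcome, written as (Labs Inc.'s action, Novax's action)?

Novax best-responds to each possible Labs Inc. move:
- Low: Novax compares 6, 1 and picks Invest; Labs Inc. would get 3.
- Med: Novax compares 9, 6 and picks Invest; Labs Inc. would get 4.
- High: Novax compares 9, 1 and picks Invest; Labs Inc. would get 7.
Among 3, 4, 7, the best is 7 at High. Subgame-perfect outcome: (High, Invest) with payoffs (7, 9).

(High, Invest)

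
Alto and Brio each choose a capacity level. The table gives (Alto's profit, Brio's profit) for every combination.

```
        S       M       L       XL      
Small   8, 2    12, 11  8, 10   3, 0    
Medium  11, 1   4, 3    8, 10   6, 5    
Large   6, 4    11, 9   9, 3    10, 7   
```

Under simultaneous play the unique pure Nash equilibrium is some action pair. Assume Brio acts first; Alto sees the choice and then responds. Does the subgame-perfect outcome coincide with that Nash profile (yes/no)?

yes

Backward induction with Brio moving first.
- S → Alto plays Medium (best of 8, 11, 6); Brio gets 1.
- M → Alto plays Small (best of 12, 4, 11); Brio gets 11.
- L → Alto plays Large (best of 8, 8, 9); Brio gets 3.
- XL → Alto plays Large (best of 3, 6, 10); Brio gets 7.
Maximizing over 1, 11, 3, 7, Brio chooses M. Subgame-perfect outcome: (Small, M) with payoffs (12, 11).
Now find the simultaneous Nash equilibrium.
Alto's best replies: S→Medium; M→Small; L→Large; XL→Large.
Brio's best replies: Small→M; Medium→L; Large→M.
Only (Small, M) has each player best-responding; Nash payoffs (12, 11).
Sequential outcome (Small, M) coincides with the Nash profile (Small, M).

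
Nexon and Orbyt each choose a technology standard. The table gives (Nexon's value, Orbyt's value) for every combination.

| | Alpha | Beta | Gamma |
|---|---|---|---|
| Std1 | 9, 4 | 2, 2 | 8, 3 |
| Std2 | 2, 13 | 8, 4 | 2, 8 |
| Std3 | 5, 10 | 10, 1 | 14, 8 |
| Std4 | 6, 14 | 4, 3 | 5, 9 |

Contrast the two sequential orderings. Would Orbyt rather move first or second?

If Nexon leads: Orbyt's best replies are Std1→Alpha, Std2→Alpha, Std3→Alpha, Std4→Alpha; Nexon's induced payoffs 9, 2, 5, 6; outcome (Std1, Alpha), payoffs (9, 4).
If Orbyt leads: Nexon's best replies are Alpha→Std1, Beta→Std3, Gamma→Std3; Orbyt's induced payoffs 4, 1, 8; outcome (Std3, Gamma), payoffs (14, 8).
Orbyt gets 8 moving first and 4 moving second, so Orbyt prefers to move first.

first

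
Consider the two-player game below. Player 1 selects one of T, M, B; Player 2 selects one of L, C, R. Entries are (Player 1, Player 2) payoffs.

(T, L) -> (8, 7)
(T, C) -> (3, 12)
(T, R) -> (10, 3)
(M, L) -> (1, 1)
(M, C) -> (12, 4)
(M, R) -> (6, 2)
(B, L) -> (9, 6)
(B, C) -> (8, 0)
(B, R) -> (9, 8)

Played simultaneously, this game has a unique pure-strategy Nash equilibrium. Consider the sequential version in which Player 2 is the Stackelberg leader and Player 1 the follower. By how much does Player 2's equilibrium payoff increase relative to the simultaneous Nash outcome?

Work backward from Player 1's decision.
- L: BR = B, leader payoff 6.
- C: BR = M, leader payoff 4.
- R: BR = T, leader payoff 3.
Maximizing over 6, 4, 3, Player 2 chooses L. Subgame-perfect outcome: (B, L) with payoffs (9, 6).
For the simultaneous game, intersect best replies.
Player 1's best replies: L→B; C→M; R→T.
Player 2's best replies: T→C; M→C; B→R.
Only (M, C) has each player best-responding; Nash payoffs (12, 4).
Player 2's commitment gain: 6 − 4 = 2.

2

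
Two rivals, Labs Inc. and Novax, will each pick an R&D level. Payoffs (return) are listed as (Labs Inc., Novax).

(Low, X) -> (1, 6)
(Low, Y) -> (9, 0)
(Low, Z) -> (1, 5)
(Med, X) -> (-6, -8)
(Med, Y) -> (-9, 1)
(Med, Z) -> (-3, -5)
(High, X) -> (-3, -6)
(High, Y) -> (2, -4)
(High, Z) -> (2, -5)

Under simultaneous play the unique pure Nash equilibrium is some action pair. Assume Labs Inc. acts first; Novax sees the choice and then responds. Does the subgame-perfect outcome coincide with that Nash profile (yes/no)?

Solve by backward induction (Labs Inc. leads).
- Low → Novax plays X (best of 6, 0, 5); Labs Inc. gets 1.
- Med → Novax plays Y (best of -8, 1, -5); Labs Inc. gets -9.
- High → Novax plays Y (best of -6, -4, -5); Labs Inc. gets 2.
Maximizing over 1, -9, 2, Labs Inc. chooses High. Subgame-perfect outcome: (High, Y) with payoffs (2, -4).
Under simultaneous play:
Labs Inc.'s best replies: X→Low; Y→Low; Z→High.
Novax's best replies: Low→X; Med→Y; High→Y.
Only (Low, X) has each player best-responding; Nash payoffs (1, 6).
Sequential outcome (High, Y) differs from the Nash profile (Low, X).

no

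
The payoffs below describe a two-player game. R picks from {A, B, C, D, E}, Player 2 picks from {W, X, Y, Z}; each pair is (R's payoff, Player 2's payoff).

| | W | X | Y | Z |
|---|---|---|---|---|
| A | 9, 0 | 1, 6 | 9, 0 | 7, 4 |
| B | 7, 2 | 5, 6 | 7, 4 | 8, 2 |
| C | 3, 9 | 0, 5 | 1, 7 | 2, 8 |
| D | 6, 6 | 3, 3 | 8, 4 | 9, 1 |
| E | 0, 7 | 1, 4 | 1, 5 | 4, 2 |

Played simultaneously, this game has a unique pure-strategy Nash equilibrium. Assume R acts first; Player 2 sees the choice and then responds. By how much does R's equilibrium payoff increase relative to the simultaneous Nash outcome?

1

Work backward from Player 2's decision.
- A: Player 2 compares 0, 6, 0, 4 and picks X; R would get 1.
- B: Player 2 compares 2, 6, 4, 2 and picks X; R would get 5.
- C: Player 2 compares 9, 5, 7, 8 and picks W; R would get 3.
- D: Player 2 compares 6, 3, 4, 1 and picks W; R would get 6.
- E: Player 2 compares 7, 4, 5, 2 and picks W; R would get 0.
Maximizing over 1, 5, 3, 6, 0, R chooses D. Subgame-perfect outcome: (D, W) with payoffs (6, 6).
Under simultaneous play:
R's best replies: W→A; X→B; Y→A; Z→D.
Player 2's best replies: A→X; B→X; C→W; D→W; E→W.
Only (B, X) has each player best-responding; Nash payoffs (5, 6).
R's commitment gain: 6 − 5 = 1.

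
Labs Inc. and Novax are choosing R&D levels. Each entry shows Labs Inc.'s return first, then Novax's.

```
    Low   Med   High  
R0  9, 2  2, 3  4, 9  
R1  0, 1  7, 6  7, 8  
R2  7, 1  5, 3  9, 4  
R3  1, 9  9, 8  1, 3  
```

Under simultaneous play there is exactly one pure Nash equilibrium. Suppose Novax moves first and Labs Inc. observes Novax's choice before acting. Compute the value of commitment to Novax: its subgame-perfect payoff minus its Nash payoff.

Labs Inc. best-responds to each possible Novax move:
- Low: Labs Inc. compares 9, 0, 7, 1 and picks R0; Novax would get 2.
- Med: Labs Inc. compares 2, 7, 5, 9 and picks R3; Novax would get 8.
- High: Labs Inc. compares 4, 7, 9, 1 and picks R2; Novax would get 4.
Among 2, 8, 4, the best is 8 at Med. Subgame-perfect outcome: (R3, Med) with payoffs (9, 8).
For the simultaneous game, intersect best replies.
Labs Inc.'s best replies: Low→R0; Med→R3; High→R2.
Novax's best replies: R0→High; R1→High; R2→High; R3→Low.
The unique mutual best reply is (R2, High), giving (9, 4).
Novax's commitment gain: 8 − 4 = 4.

4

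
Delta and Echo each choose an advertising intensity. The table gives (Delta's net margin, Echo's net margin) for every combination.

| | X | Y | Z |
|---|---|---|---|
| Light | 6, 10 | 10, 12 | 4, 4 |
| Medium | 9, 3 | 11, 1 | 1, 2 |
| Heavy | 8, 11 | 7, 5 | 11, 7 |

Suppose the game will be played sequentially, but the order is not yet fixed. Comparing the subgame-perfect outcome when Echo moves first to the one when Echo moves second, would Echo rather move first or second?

second

If Delta leads: Echo's best replies are Light→Y, Medium→X, Heavy→X; Delta's induced payoffs 10, 9, 8; outcome (Light, Y), payoffs (10, 12).
If Echo leads: Delta's best replies are X→Medium, Y→Medium, Z→Heavy; Echo's induced payoffs 3, 1, 7; outcome (Heavy, Z), payoffs (11, 7).
Echo gets 7 moving first and 12 moving second, so Echo prefers to move second.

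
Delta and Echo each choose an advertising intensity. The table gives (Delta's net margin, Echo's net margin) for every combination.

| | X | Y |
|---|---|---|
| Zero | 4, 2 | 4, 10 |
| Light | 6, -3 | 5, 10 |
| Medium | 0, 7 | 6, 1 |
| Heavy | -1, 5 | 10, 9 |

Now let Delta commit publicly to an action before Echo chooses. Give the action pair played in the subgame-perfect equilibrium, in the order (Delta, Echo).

(Heavy, Y)

Echo best-responds to each possible Delta move:
- Zero: Echo compares 2, 10 and picks Y; Delta would get 4.
- Light: Echo compares -3, 10 and picks Y; Delta would get 5.
- Medium: Echo compares 7, 1 and picks X; Delta would get 0.
- Heavy: Echo compares 5, 9 and picks Y; Delta would get 10.
Maximizing over 4, 5, 0, 10, Delta chooses Heavy. Subgame-perfect outcome: (Heavy, Y) with payoffs (10, 9).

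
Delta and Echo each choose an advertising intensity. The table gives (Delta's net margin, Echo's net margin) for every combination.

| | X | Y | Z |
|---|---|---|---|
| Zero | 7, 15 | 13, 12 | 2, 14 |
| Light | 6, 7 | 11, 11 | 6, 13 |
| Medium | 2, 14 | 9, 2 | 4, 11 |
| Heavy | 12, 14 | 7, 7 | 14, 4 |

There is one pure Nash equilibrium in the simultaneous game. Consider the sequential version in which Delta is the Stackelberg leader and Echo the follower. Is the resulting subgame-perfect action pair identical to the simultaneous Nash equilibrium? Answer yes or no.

yes

Echo best-responds to each possible Delta move:
- Zero → Echo plays X (best of 15, 12, 14); Delta gets 7.
- Light → Echo plays Z (best of 7, 11, 13); Delta gets 6.
- Medium → Echo plays X (best of 14, 2, 11); Delta gets 2.
- Heavy → Echo plays X (best of 14, 7, 4); Delta gets 12.
Delta's induced payoffs are 7, 6, 2, 12, so Delta commits to Heavy. Subgame-perfect outcome: (Heavy, X) with payoffs (12, 14).
For the simultaneous game, intersect best replies.
Delta's best replies: X→Heavy; Y→Zero; Z→Heavy.
Echo's best replies: Zero→X; Light→Z; Medium→X; Heavy→X.
Only (Heavy, X) has each player best-responding; Nash payoffs (12, 14).
Sequential outcome (Heavy, X) coincides with the Nash profile (Heavy, X).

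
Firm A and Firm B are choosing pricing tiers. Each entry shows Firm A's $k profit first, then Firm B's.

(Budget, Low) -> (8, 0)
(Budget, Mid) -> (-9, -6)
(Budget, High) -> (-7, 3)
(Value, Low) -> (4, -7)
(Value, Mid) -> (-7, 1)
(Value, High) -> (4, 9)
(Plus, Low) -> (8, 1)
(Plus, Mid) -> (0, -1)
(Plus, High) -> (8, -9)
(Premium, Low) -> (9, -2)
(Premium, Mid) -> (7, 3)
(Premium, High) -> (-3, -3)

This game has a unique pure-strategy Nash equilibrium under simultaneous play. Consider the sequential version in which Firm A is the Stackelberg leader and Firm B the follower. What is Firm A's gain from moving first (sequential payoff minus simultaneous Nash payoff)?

1

Firm B best-responds to each possible Firm A move:
- Budget → Firm B plays High (best of 0, -6, 3); Firm A gets -7.
- Value → Firm B plays High (best of -7, 1, 9); Firm A gets 4.
- Plus → Firm B plays Low (best of 1, -1, -9); Firm A gets 8.
- Premium → Firm B plays Mid (best of -2, 3, -3); Firm A gets 7.
Among -7, 4, 8, 7, the best is 8 at Plus. Subgame-perfect outcome: (Plus, Low) with payoffs (8, 1).
Now find the simultaneous Nash equilibrium.
Firm A's best replies: Low→Premium; Mid→Premium; High→Plus.
Firm B's best replies: Budget→High; Value→High; Plus→Low; Premium→Mid.
Only (Premium, Mid) has each player best-responding; Nash payoffs (7, 3).
Firm A's commitment gain: 8 − 7 = 1.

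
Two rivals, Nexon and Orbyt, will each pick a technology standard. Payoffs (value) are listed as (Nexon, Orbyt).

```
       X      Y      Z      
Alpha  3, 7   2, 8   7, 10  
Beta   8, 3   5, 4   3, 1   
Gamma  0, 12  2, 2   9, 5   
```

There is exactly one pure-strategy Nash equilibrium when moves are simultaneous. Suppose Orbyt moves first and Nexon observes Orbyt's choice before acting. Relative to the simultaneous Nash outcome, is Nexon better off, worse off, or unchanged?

Work backward from Nexon's decision.
- X: BR = Beta, leader payoff 3.
- Y: BR = Beta, leader payoff 4.
- Z: BR = Gamma, leader payoff 5.
Maximizing over 3, 4, 5, Orbyt chooses Z. Subgame-perfect outcome: (Gamma, Z) with payoffs (9, 5).
Now find the simultaneous Nash equilibrium.
Nexon's best replies: X→Beta; Y→Beta; Z→Gamma.
Orbyt's best replies: Alpha→Z; Beta→Y; Gamma→X.
Only (Beta, Y) has each player best-responding; Nash payoffs (5, 4).
Nexon earns 9 sequentially versus 5 at the Nash outcome: better off.

better off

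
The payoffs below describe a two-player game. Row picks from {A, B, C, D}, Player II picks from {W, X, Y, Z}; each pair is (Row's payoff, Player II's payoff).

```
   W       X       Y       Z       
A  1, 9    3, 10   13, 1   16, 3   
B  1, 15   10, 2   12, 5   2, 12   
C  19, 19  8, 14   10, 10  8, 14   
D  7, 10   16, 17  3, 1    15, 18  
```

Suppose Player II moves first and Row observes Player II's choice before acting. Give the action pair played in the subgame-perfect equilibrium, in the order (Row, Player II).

(C, W)

Solve by backward induction (Player II leads).
- W: Row compares 1, 1, 19, 7 and picks C; Player II would get 19.
- X: Row compares 3, 10, 8, 16 and picks D; Player II would get 17.
- Y: Row compares 13, 12, 10, 3 and picks A; Player II would get 1.
- Z: Row compares 16, 2, 8, 15 and picks A; Player II would get 3.
Among 19, 17, 1, 3, the best is 19 at W. Subgame-perfect outcome: (C, W) with payoffs (19, 19).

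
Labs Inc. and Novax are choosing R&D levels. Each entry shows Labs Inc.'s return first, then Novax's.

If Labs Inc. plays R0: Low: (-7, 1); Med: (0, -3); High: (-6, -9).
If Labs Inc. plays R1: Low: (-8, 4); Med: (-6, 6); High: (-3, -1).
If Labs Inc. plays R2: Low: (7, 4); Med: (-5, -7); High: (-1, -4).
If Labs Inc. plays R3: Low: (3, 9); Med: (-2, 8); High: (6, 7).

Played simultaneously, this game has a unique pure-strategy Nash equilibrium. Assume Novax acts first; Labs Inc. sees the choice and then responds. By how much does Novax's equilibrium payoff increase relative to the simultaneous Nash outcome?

Labs Inc. best-responds to each possible Novax move:
- Low → Labs Inc. plays R2 (best of -7, -8, 7, 3); Novax gets 4.
- Med → Labs Inc. plays R0 (best of 0, -6, -5, -2); Novax gets -3.
- High → Labs Inc. plays R3 (best of -6, -3, -1, 6); Novax gets 7.
Among 4, -3, 7, the best is 7 at High. Subgame-perfect outcome: (R3, High) with payoffs (6, 7).
For the simultaneous game, intersect best replies.
Labs Inc.'s best replies: Low→R2; Med→R0; High→R3.
Novax's best replies: R0→Low; R1→Med; R2→Low; R3→Low.
The unique mutual best reply is (R2, Low), giving (7, 4).
Novax's commitment gain: 7 − 4 = 3.

3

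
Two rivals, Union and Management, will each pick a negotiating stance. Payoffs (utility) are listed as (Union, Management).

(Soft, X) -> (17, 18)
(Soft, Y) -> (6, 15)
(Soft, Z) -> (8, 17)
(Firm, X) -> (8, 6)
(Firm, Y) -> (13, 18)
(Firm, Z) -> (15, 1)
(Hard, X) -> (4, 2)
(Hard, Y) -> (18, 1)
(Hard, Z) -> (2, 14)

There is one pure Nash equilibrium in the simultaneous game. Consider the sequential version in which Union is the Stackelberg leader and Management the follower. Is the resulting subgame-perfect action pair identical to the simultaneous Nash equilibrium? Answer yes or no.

yes

Solve by backward induction (Union leads).
- Soft: Management compares 18, 15, 17 and picks X; Union would get 17.
- Firm: Management compares 6, 18, 1 and picks Y; Union would get 13.
- Hard: Management compares 2, 1, 14 and picks Z; Union would get 2.
Maximizing over 17, 13, 2, Union chooses Soft. Subgame-perfect outcome: (Soft, X) with payoffs (17, 18).
For the simultaneous game, intersect best replies.
Union's best replies: X→Soft; Y→Hard; Z→Firm.
Management's best replies: Soft→X; Firm→Y; Hard→Z.
The unique mutual best reply is (Soft, X), giving (17, 18).
Sequential outcome (Soft, X) coincides with the Nash profile (Soft, X).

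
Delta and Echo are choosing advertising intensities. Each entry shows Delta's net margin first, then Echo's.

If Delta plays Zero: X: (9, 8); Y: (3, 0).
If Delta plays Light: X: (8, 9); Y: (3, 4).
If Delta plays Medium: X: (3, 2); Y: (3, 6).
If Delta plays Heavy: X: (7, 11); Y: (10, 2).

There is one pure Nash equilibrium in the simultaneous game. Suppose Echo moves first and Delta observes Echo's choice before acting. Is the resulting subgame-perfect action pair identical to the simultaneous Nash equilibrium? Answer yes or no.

yes

Delta best-responds to each possible Echo move:
- X: Delta compares 9, 8, 3, 7 and picks Zero; Echo would get 8.
- Y: Delta compares 3, 3, 3, 10 and picks Heavy; Echo would get 2.
Maximizing over 8, 2, Echo chooses X. Subgame-perfect outcome: (Zero, X) with payoffs (9, 8).
Now find the simultaneous Nash equilibrium.
Delta's best replies: X→Zero; Y→Heavy.
Echo's best replies: Zero→X; Light→X; Medium→Y; Heavy→X.
The unique mutual best reply is (Zero, X), giving (9, 8).
Sequential outcome (Zero, X) coincides with the Nash profile (Zero, X).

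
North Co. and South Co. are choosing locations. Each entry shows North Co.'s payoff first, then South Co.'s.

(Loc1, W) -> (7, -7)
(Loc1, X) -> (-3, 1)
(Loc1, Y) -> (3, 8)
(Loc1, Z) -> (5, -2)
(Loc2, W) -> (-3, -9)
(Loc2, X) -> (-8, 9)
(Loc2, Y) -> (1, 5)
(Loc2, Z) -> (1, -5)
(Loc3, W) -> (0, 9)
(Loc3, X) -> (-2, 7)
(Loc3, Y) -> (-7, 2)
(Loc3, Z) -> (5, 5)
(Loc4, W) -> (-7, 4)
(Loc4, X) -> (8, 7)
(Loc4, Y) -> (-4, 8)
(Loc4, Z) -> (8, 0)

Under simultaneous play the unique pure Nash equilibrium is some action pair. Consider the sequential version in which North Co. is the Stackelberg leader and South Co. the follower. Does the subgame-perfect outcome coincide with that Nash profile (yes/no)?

yes

Backward induction with North Co. moving first.
- Loc1: BR = Y, leader payoff 3.
- Loc2: BR = X, leader payoff -8.
- Loc3: BR = W, leader payoff 0.
- Loc4: BR = Y, leader payoff -4.
North Co.'s induced payoffs are 3, -8, 0, -4, so North Co. commits to Loc1. Subgame-perfect outcome: (Loc1, Y) with payoffs (3, 8).
For the simultaneous game, intersect best replies.
North Co.'s best replies: W→Loc1; X→Loc4; Y→Loc1; Z→Loc4.
South Co.'s best replies: Loc1→Y; Loc2→X; Loc3→W; Loc4→Y.
Only (Loc1, Y) has each player best-responding; Nash payoffs (3, 8).
Sequential outcome (Loc1, Y) coincides with the Nash profile (Loc1, Y).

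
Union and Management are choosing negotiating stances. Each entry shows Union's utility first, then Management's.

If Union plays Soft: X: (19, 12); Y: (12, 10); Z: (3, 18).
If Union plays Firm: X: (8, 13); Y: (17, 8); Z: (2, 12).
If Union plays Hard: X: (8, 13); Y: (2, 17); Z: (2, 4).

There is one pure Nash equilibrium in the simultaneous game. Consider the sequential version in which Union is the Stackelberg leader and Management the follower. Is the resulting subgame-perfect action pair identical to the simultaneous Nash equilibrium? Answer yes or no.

no

Management best-responds to each possible Union move:
- Soft: BR = Z, leader payoff 3.
- Firm: BR = X, leader payoff 8.
- Hard: BR = Y, leader payoff 2.
Maximizing over 3, 8, 2, Union chooses Firm. Subgame-perfect outcome: (Firm, X) with payoffs (8, 13).
Now find the simultaneous Nash equilibrium.
Union's best replies: X→Soft; Y→Firm; Z→Soft.
Management's best replies: Soft→Z; Firm→X; Hard→Y.
The unique mutual best reply is (Soft, Z), giving (3, 18).
Sequential outcome (Firm, X) differs from the Nash profile (Soft, Z).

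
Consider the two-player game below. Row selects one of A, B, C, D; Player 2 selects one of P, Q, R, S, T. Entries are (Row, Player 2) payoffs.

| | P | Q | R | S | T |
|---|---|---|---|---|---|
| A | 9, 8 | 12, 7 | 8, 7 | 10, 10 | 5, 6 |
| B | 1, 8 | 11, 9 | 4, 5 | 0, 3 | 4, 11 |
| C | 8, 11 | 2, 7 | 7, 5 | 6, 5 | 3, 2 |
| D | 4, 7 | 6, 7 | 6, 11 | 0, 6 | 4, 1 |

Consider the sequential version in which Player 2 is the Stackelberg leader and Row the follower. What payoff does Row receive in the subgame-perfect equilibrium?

Backward induction with Player 2 moving first.
- P: BR = A, leader payoff 8.
- Q: BR = A, leader payoff 7.
- R: BR = A, leader payoff 7.
- S: BR = A, leader payoff 10.
- T: BR = A, leader payoff 6.
Maximizing over 8, 7, 7, 10, 6, Player 2 chooses S. Subgame-perfect outcome: (A, S) with payoffs (10, 10).

10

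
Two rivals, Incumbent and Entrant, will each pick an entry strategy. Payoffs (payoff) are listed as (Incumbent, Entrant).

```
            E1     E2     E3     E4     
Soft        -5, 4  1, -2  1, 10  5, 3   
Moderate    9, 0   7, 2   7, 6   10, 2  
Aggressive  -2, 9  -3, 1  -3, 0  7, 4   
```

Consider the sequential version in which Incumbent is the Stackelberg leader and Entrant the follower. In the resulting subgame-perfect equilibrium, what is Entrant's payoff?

6

Solve by backward induction (Incumbent leads).
- Soft: Entrant compares 4, -2, 10, 3 and picks E3; Incumbent would get 1.
- Moderate: Entrant compares 0, 2, 6, 2 and picks E3; Incumbent would get 7.
- Aggressive: Entrant compares 9, 1, 0, 4 and picks E1; Incumbent would get -2.
Incumbent's induced payoffs are 1, 7, -2, so Incumbent commits to Moderate. Subgame-perfect outcome: (Moderate, E3) with payoffs (7, 6).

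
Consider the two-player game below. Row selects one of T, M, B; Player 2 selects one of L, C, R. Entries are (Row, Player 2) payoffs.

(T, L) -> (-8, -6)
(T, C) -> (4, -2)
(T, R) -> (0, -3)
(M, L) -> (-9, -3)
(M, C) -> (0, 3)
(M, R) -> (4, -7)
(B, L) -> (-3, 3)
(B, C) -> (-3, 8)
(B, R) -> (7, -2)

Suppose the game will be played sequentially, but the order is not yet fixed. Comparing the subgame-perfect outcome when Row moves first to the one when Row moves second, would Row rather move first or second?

If Row leads: Player 2's best replies are T→C, M→C, B→C; Row's induced payoffs 4, 0, -3; outcome (T, C), payoffs (4, -2).
If Player 2 leads: Row's best replies are L→B, C→T, R→B; Player 2's induced payoffs 3, -2, -2; outcome (B, L), payoffs (-3, 3).
Row gets 4 moving first and -3 moving second, so Row prefers to move first.

first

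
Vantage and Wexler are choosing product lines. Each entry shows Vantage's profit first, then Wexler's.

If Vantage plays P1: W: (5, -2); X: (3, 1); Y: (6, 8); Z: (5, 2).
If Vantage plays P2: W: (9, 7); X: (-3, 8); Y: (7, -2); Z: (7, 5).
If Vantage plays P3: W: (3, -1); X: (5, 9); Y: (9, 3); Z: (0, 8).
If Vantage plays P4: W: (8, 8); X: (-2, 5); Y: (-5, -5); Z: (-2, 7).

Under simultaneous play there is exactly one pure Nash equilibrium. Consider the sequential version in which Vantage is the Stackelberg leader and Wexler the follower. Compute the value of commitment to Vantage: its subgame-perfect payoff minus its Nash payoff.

Backward induction with Vantage moving first.
- P1 → Wexler plays Y (best of -2, 1, 8, 2); Vantage gets 6.
- P2 → Wexler plays X (best of 7, 8, -2, 5); Vantage gets -3.
- P3 → Wexler plays X (best of -1, 9, 3, 8); Vantage gets 5.
- P4 → Wexler plays W (best of 8, 5, -5, 7); Vantage gets 8.
Maximizing over 6, -3, 5, 8, Vantage chooses P4. Subgame-perfect outcome: (P4, W) with payoffs (8, 8).
For the simultaneous game, intersect best replies.
Vantage's best replies: W→P2; X→P3; Y→P3; Z→P2.
Wexler's best replies: P1→Y; P2→X; P3→X; P4→W.
The unique mutual best reply is (P3, X), giving (5, 9).
Vantage's commitment gain: 8 − 5 = 3.

3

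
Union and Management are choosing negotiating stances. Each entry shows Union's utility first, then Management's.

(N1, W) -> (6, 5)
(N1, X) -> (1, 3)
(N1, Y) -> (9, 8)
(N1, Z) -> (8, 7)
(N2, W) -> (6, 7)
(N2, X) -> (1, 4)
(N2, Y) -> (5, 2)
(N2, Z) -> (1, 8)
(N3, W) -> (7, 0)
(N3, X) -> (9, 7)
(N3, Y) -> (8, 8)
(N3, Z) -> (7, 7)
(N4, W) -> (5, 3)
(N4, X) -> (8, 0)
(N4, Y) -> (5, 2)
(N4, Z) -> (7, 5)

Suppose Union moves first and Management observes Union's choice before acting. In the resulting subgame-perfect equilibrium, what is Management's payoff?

Backward induction with Union moving first.
- N1: Management compares 5, 3, 8, 7 and picks Y; Union would get 9.
- N2: Management compares 7, 4, 2, 8 and picks Z; Union would get 1.
- N3: Management compares 0, 7, 8, 7 and picks Y; Union would get 8.
- N4: Management compares 3, 0, 2, 5 and picks Z; Union would get 7.
Union's induced payoffs are 9, 1, 8, 7, so Union commits to N1. Subgame-perfect outcome: (N1, Y) with payoffs (9, 8).

8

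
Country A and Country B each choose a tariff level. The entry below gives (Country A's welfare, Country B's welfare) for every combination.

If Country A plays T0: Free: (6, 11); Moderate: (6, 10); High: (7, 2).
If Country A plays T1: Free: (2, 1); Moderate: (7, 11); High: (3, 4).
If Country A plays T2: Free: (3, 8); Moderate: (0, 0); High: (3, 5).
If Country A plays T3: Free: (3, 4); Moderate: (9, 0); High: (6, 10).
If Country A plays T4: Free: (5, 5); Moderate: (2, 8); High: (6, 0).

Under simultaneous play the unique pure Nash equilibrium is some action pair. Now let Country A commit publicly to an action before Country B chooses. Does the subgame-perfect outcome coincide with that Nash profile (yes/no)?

no

Country B best-responds to each possible Country A move:
- T0 → Country B plays Free (best of 11, 10, 2); Country A gets 6.
- T1 → Country B plays Moderate (best of 1, 11, 4); Country A gets 7.
- T2 → Country B plays Free (best of 8, 0, 5); Country A gets 3.
- T3 → Country B plays High (best of 4, 0, 10); Country A gets 6.
- T4 → Country B plays Moderate (best of 5, 8, 0); Country A gets 2.
Maximizing over 6, 7, 3, 6, 2, Country A chooses T1. Subgame-perfect outcome: (T1, Moderate) with payoffs (7, 11).
Under simultaneous play:
Country A's best replies: Free→T0; Moderate→T3; High→T0.
Country B's best replies: T0→Free; T1→Moderate; T2→Free; T3→High; T4→Moderate.
Only (T0, Free) has each player best-responding; Nash payoffs (6, 11).
Sequential outcome (T1, Moderate) differs from the Nash profile (T0, Free).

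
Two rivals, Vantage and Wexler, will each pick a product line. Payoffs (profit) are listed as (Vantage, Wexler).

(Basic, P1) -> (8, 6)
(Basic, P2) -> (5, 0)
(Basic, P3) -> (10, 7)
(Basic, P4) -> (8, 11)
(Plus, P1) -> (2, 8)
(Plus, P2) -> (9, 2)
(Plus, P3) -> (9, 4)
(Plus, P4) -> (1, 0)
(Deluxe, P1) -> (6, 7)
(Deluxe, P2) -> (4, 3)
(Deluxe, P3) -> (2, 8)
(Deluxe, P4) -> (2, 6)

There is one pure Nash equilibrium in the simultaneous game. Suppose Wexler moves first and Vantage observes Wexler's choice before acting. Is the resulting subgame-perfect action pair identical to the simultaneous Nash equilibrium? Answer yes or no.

yes

Solve by backward induction (Wexler leads).
- P1: BR = Basic, leader payoff 6.
- P2: BR = Plus, leader payoff 2.
- P3: BR = Basic, leader payoff 7.
- P4: BR = Basic, leader payoff 11.
Among 6, 2, 7, 11, the best is 11 at P4. Subgame-perfect outcome: (Basic, P4) with payoffs (8, 11).
Now find the simultaneous Nash equilibrium.
Vantage's best replies: P1→Basic; P2→Plus; P3→Basic; P4→Basic.
Wexler's best replies: Basic→P4; Plus→P1; Deluxe→P3.
The unique mutual best reply is (Basic, P4), giving (8, 11).
Sequential outcome (Basic, P4) coincides with the Nash profile (Basic, P4).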